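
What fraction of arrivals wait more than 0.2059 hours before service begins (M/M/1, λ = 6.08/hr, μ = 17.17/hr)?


ρ = 6.08/17.17 = 0.3541
P(Wq > t) = ρ·e^{−(μ−λ)t} = 0.3541·e^{−2.2834}
= 0.3541·0.101934 = 0.036095

Final: 0.036095


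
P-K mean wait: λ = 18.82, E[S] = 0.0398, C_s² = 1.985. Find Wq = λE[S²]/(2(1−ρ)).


ρ = λ·E[S] = 18.82·0.0398 = 0.7490
E[S²] = E[S]²(1+C_s²) = 0.0398²·(1+1.985) = 0.004728
Wq = λ·E[S²]/(2(1−ρ)) = 18.82·0.004728/(2·0.2510) = 0.17729 hr

Final: 0.17729 hr


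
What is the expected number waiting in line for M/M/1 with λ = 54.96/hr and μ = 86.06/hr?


ρ = 54.96/86.06 = 0.6386
Lq = ρ²/(1−ρ) = 0.4078/0.3614 = 1.1286

Final: 1.1286


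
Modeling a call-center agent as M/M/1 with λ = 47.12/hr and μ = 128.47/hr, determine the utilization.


ρ = λ/μ = 47.12/128.47 = 0.3668

Final: 0.3668


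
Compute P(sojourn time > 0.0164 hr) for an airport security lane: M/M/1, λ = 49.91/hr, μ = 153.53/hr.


W ~ Exponential(μ−λ) for M/M/1.
μ − λ = 153.53 − 49.91 = 103.6200
P(W > t) = e^{−(μ−λ)t} = e^{−1.6994} = 0.182799

Final: 0.182799


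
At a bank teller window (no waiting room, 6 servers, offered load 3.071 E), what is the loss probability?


B(c,a) = (a^c/c!) / Σ_{k=0}^{c} a^k/k!
a^6/6! = 1.165055
Σ terms (k=0..6): 1.00000 + 3.07100 + 4.71552 + 4.82712 + 3.70602 + 2.27624 + 1.16505 = 20.760958
B = 1.165055/20.760958 = 0.056118

Final: 0.056118


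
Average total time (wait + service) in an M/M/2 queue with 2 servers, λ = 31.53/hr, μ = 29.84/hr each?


a = 1.0566; ρ = 0.5283; P₀ = 0.308628
Lq = P₀·a^c·ρ/(c!(1−ρ)²) = 0.40912
Wq = Lq/λ = 0.40912/31.53 = 0.01298 hr
W = Wq + 1/μ = 0.01298 + 0.03351 = 0.04649 hr

Final: 0.04649 hr


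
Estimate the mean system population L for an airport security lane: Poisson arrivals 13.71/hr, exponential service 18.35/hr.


ρ = λ/μ = 13.71/18.35 = 0.7471
L = ρ/(1−ρ) = 0.7471/(1 − 0.7471) = 0.7471/0.2529 = 2.9547

Final: 2.9547


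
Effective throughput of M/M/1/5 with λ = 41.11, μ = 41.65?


ρ = 0.9870; P_K = (1−ρ)ρ^5/(1−ρ^6) = 0.161277
λ_eff = λ(1 − P_K) = 41.11·(1 − 0.161277) = 41.11·0.838723 = 34.4799 /hr

Final: 34.4799 /hr


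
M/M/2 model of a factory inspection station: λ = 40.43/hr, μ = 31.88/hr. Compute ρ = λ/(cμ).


ρ = λ/(cμ) = 40.43/(2·31.88) = 40.43/63.76 = 0.6341

Final: 0.6341


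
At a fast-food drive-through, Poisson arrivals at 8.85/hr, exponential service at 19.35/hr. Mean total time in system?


W = 1/(μ−λ) = 1/(19.35 − 8.85) = 1/10.50 = 0.09524 hr

Final: 0.09524 hr


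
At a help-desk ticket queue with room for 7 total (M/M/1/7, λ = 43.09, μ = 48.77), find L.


ρ = 43.09/48.77 = 0.8835
L = ρ[1 − (K+1)ρ^K + Kρ^(K+1)] / [(1−ρ)(1−ρ^(K+1))]
Numerator: 0.8835·(1 − 8·0.420307 + 7·0.371356) = 0.209430
Denominator: (0.1165)·(0.628644) = 0.073215
L = 0.209430/0.073215 = 2.8605

Final: 2.8605


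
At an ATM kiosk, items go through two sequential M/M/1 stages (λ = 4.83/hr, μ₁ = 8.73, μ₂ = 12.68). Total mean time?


Each node sees arrival rate λ = 4.83/hr (tandem ⇒ throughput preserved).
W₁ = 1/(μ₁−λ) = 1/(8.73−4.83) = 0.25641 hr
W₂ = 1/(μ₂−λ) = 1/(12.68−4.83) = 0.12739 hr
W_total = W₁ + W₂ = 0.25641 + 0.12739 = 0.38380 hr

Final: 0.38380 hr


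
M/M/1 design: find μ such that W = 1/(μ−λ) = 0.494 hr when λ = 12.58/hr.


W = 1/(μ−λ) ⇒ μ − λ = 1/W = 1/0.494 = 2.0243
μ = λ + 1/W = 12.58 + 2.0243 = 14.6043 per hr

Final: 14.6043 /hr


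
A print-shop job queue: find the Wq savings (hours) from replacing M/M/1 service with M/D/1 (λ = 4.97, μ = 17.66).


ρ = 4.97/17.66 = 0.2814
Wq(M/M/1) = ρ/(μ−λ) = 0.2814/12.69 = 0.02218 hr
Wq(M/D/1) = ρ/(2(μ−λ)) = 0.01109 hr
Savings = 0.02218 − 0.01109 = 0.01109 hr

Final: 0.01109 hr


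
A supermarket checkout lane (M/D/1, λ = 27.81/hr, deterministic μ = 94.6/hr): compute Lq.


ρ = 27.81/94.6 = 0.2940
M/D/1: Lq = ρ²/(2(1−ρ)) = 0.08642/(2·0.7060) = 0.06120

Final: 0.06120


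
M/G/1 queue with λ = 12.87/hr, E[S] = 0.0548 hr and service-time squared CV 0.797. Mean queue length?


ρ = λ·E[S] = 12.87·0.0548 = 0.7053
Lq = ρ²(1+C_s²)/(2(1−ρ)) = 0.4974·(1+0.797)/(2·0.2947)
= 0.4974·1.7970/0.5894 = 1.51642

Final: 1.51642


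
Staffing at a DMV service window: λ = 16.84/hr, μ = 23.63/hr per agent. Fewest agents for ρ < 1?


Stability requires cμ > λ ⇔ c > λ/μ.
λ/μ = 16.84/23.63 = 0.7127
Minimum integer c = ⌊0.7127⌋ + 1 = 1
Check: 1·23.63 = 23.63 > 16.84, while 0·23.63 = 0.00 ≤ 16.84

Final: 1 servers


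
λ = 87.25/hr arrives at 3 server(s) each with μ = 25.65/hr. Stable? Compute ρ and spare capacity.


Total capacity cμ = 3·25.65 = 76.95/hr
ρ = λ/(cμ) = 87.25/76.95 = 1.1339
Stable ⇔ ρ < 1: NO
Spare capacity = cμ − λ = 76.95 − 87.25 = -10.30/hr

Final: ρ = 1.1339; unstable; margin = -10.30/hr


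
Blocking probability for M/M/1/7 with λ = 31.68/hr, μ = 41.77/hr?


ρ = λ/μ = 31.68/41.77 = 0.7584
P_K = (1−ρ)ρ^K/(1−ρ^(K+1)) = (0.2416·0.144359)/(1 − 0.109488)
= 0.034872/0.890512 = 0.039159

Final: 0.039159


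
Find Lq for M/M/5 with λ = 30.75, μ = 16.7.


a = λ/μ = 1.8413; ρ = a/5 = 0.3683
P₀ = 0.157848
Lq = P₀·a^c·ρ / (c!·(1−ρ)²) = 0.157848·21.16622·0.3683/(120·0.39909)
= 0.02569

Final: 0.02569


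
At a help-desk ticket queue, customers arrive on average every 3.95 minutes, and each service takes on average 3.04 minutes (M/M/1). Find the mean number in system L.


λ = 60/3.95 = 15.1899 /hr
μ = 60/3.04 = 19.7368 /hr
ρ = λ/μ = 15.1899/19.7368 = 0.7696
L = ρ/(1−ρ) = 0.7696/0.2304 = 3.3407

Final: 3.3407


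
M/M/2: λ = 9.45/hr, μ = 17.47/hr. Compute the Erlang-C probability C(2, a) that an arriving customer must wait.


a = λ/μ = 0.5409; ρ = a/2 = 0.2705
P₀ = 0.574228 (from M/M/c formula)
C(c,a) = [a^c/(c!(1−ρ))]·P₀ = [0.29260/(2·0.7295)]·0.574228
= 0.20054·0.574228 = 0.115156

Final: 0.115156


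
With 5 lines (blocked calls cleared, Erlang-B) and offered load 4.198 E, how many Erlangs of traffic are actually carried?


B(5,4.198) = 0.216669 (Erlang-B)
Carried load = a(1 − B) = 4.198·(1 − 0.216669) = 4.198·0.783331 = 3.2884 E

Final: 3.2884 Erlangs


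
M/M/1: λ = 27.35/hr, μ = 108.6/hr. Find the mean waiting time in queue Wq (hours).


ρ = 27.35/108.6 = 0.2518
Wq = ρ/(μ−λ) = 0.2518/(108.6 − 27.35) = 0.2518/81.25 = 0.003100 hr

Final: 0.003100 hr


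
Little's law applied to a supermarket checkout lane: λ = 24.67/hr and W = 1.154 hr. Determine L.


L = λW = 24.67·1.154 = 28.4692

Final: 28.4692


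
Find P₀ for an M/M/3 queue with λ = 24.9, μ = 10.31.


a = λ/μ = 24.9/10.31 = 2.4151; ρ = a/c = 0.8050
Σ_{k=0}^{2} a^k/k! (terms k=0..2) = 1.00000 + 2.41513 + 2.91643 = 6.33156
Tail: a^3/(3!(1−ρ)) = 14.08711/(6·0.1950) = 12.04296
P₀ = 1/(6.33156 + 12.04296) = 1/18.37452 = 0.054423

Final: 0.054423


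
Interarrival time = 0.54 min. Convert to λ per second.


λ = 1/(interarrival time) in consistent units.
1 second = 0.0166667 min, so λ = 0.0166667/0.54 = 0.03086 per second

Final: 0.03086 /sec


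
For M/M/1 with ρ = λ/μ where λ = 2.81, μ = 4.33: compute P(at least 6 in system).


ρ = 2.81/4.33 = 0.6490
P(N ≥ n) = ρ^n = 0.6490^6 = 0.074698

Final: 0.074698


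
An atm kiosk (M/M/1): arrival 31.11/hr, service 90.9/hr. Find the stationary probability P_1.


ρ = 31.11/90.9 = 0.3422
P_n = (1−ρ)·ρ^n = (1 − 0.3422)·0.3422^1 = 0.6578·0.342244 = 0.225113

Final: 0.225113


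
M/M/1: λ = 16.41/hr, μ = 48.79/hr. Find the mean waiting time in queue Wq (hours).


ρ = 16.41/48.79 = 0.3363
Wq = ρ/(μ−λ) = 0.3363/(48.79 − 16.41) = 0.3363/32.38 = 0.01039 hr

Final: 0.01039 hr


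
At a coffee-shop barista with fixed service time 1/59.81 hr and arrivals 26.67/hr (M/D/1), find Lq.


ρ = 26.67/59.81 = 0.4459
M/D/1: Lq = ρ²/(2(1−ρ)) = 0.1988/(2·0.5541) = 0.17943

Final: 0.17943


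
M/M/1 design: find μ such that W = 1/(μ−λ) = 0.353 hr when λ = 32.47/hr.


W = 1/(μ−λ) ⇒ μ − λ = 1/W = 1/0.353 = 2.8329
μ = λ + 1/W = 32.47 + 2.8329 = 35.3029 per hr

Final: 35.3029 /hr


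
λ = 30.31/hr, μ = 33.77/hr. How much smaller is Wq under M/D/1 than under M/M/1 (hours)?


ρ = 30.31/33.77 = 0.8975
Wq(M/M/1) = ρ/(μ−λ) = 0.8975/3.46 = 0.25941 hr
Wq(M/D/1) = ρ/(2(μ−λ)) = 0.12970 hr
Savings = 0.25941 − 0.12970 = 0.12970 hr

Final: 0.12970 hr


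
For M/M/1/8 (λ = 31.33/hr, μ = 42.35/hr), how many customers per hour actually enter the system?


ρ = 0.7398; P_K = (1−ρ)ρ^8/(1−ρ^9) = 0.025004
λ_eff = λ(1 − P_K) = 31.33·(1 − 0.025004) = 31.33·0.974996 = 30.5466 /hr

Final: 30.5466 /hr


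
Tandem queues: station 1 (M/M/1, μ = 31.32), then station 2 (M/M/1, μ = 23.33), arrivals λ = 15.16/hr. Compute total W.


Each node sees arrival rate λ = 15.16/hr (tandem ⇒ throughput preserved).
W₁ = 1/(μ₁−λ) = 1/(31.32−15.16) = 0.06188 hr
W₂ = 1/(μ₂−λ) = 1/(23.33−15.16) = 0.12240 hr
W_total = W₁ + W₂ = 0.06188 + 0.12240 = 0.18428 hr

Final: 0.18428 hr


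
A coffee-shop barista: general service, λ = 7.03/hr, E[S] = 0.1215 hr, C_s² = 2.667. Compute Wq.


ρ = λ·E[S] = 7.03·0.1215 = 0.8541
E[S²] = E[S]²(1+C_s²) = 0.1215²·(1+2.667) = 0.054133
Wq = λ·E[S²]/(2(1−ρ)) = 7.03·0.054133/(2·0.1459) = 1.30457 hr

Final: 1.30457 hr


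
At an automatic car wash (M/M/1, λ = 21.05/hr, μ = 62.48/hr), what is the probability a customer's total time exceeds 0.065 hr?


W ~ Exponential(μ−λ) for M/M/1.
μ − λ = 62.48 − 21.05 = 41.4300
P(W > t) = e^{−(μ−λ)t} = e^{−2.6929} = 0.067681

Final: 0.067681


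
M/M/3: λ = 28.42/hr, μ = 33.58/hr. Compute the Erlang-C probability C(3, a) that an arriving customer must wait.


a = λ/μ = 0.8463; ρ = a/3 = 0.2821
P₀ = 0.426399 (from M/M/c formula)
C(c,a) = [a^c/(c!(1−ρ))]·P₀ = [0.60622/(6·0.7179)]·0.426399
= 0.14074·0.426399 = 0.060012

Final: 0.060012


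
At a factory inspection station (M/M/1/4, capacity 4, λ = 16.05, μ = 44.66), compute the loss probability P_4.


ρ = λ/μ = 16.05/44.66 = 0.3594
P_K = (1−ρ)ρ^K/(1−ρ^(K+1)) = (0.6406·0.016681)/(1 − 0.005995)
= 0.010686/0.994005 = 0.010751

Final: 0.010751


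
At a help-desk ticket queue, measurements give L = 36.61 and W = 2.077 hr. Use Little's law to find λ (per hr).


λ = L/W = 36.61/2.077 = 17.6264 /hr

Final: 17.6264 /hr


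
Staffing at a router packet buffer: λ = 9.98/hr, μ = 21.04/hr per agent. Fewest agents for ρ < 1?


Stability requires cμ > λ ⇔ c > λ/μ.
λ/μ = 9.98/21.04 = 0.4743
Minimum integer c = ⌊0.4743⌋ + 1 = 1
Check: 1·21.04 = 21.04 > 9.98, while 0·21.04 = 0.00 ≤ 9.98

Final: 1 servers


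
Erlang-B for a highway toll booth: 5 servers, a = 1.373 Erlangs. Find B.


B(c,a) = (a^c/c!) / Σ_{k=0}^{c} a^k/k!
a^5/5! = 0.040660
Σ terms (k=0..5): 1.00000 + 1.37300 + 0.94256 + 0.43138 + 0.14807 + 0.04066 = 3.935677
B = 0.040660/3.935677 = 0.010331

Final: 0.010331


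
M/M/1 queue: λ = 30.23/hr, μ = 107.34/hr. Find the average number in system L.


ρ = λ/μ = 30.23/107.34 = 0.2816
L = ρ/(1−ρ) = 0.2816/(1 − 0.2816) = 0.2816/0.7184 = 0.3920

Final: 0.3920


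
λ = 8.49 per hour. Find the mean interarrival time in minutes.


Mean interarrival time = 1/λ = 1/8.49 hour = 0.11779 hour
In minutes: 0.11779 × 60 = 7.0671 min

Final: 7.0671 min


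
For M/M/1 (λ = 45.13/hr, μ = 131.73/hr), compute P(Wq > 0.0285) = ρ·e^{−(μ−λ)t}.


ρ = 45.13/131.73 = 0.3426
P(Wq > t) = ρ·e^{−(μ−λ)t} = 0.3426·e^{−2.4681}
= 0.3426·0.084746 = 0.029033

Final: 0.029033


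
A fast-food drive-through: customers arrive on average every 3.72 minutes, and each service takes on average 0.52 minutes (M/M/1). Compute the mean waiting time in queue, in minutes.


λ = 60/3.72 = 16.1290 /hr
μ = 60/0.52 = 115.3846 /hr
ρ = λ/μ = 16.1290/115.3846 = 0.1398
Wq = ρ/(μ−λ) = 0.1398/(115.3846−16.1290) = 0.001408 hr
In minutes: 0.001408·60 = 0.08450 min

Final: 0.08450 min


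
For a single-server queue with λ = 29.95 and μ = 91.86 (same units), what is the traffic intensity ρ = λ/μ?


ρ = λ/μ = 29.95/91.86 = 0.3260

Final: 0.3260


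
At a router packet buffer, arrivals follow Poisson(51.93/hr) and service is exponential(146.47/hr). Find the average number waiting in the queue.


ρ = 51.93/146.47 = 0.3545
Lq = ρ²/(1−ρ) = 0.1257/0.6455 = 0.1947

Final: 0.1947


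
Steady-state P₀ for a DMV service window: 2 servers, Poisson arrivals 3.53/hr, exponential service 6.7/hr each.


a = λ/μ = 3.53/6.7 = 0.5269; ρ = a/c = 0.2634
Σ_{k=0}^{1} a^k/k! (terms k=0..1) = 1.00000 + 0.52687 = 1.52687
Tail: a^2/(2!(1−ρ)) = 0.27759/(2·0.7366) = 0.18843
P₀ = 1/(1.52687 + 0.18843) = 1/1.71530 = 0.582989

Final: 0.582989


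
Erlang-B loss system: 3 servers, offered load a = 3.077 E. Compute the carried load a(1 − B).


B(3,3.077) = 0.355284 (Erlang-B)
Carried load = a(1 − B) = 3.077·(1 − 0.355284) = 3.077·0.644716 = 1.9838 E

Final: 1.9838 Erlangs


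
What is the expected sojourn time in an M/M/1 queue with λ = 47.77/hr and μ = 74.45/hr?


W = 1/(μ−λ) = 1/(74.45 − 47.77) = 1/26.68 = 0.03748 hr

Final: 0.03748 hr


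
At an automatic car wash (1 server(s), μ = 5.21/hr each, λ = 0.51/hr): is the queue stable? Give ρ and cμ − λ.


Total capacity cμ = 1·5.21 = 5.21/hr
ρ = λ/(cμ) = 0.51/5.21 = 0.09789
Stable ⇔ ρ < 1: YES
Spare capacity = cμ − λ = 5.21 − 0.51 = 4.70/hr

Final: ρ = 0.09789; stable; margin = 4.70/hr


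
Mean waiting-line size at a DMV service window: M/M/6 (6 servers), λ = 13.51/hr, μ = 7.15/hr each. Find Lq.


a = λ/μ = 1.8895; ρ = a/6 = 0.3149
P₀ = 0.150988
Lq = P₀·a^c·ρ / (c!·(1−ρ)²) = 0.150988·45.50885·0.3149/(720·0.46934)
= 0.006404

Final: 0.006404


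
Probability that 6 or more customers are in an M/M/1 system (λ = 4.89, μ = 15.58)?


ρ = 4.89/15.58 = 0.3139
P(N ≥ n) = ρ^n = 0.3139^6 = 0.0009560

Final: 0.0009560


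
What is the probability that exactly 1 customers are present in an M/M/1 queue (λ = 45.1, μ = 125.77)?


ρ = 45.1/125.77 = 0.3586
P_n = (1−ρ)·ρ^n = (1 − 0.3586)·0.3586^1 = 0.6414·0.358591 = 0.230004

Final: 0.230004


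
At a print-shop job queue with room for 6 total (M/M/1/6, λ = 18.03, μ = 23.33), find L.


ρ = 18.03/23.33 = 0.7728
L = ρ[1 − (K+1)ρ^K + Kρ^(K+1)] / [(1−ρ)(1−ρ^(K+1))]
Numerator: 0.7728·(1 − 7·0.213052 + 6·0.164652) = 0.383744
Denominator: (0.2272)·(0.835348) = 0.189770
L = 0.383744/0.189770 = 2.0221

Final: 2.0221


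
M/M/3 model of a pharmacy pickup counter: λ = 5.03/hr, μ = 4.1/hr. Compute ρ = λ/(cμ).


ρ = λ/(cμ) = 5.03/(3·4.1) = 5.03/12.30 = 0.4089

Final: 0.4089


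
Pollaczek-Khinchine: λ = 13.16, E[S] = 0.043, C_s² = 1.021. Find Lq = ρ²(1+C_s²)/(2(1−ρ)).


ρ = λ·E[S] = 13.16·0.043 = 0.5659
Lq = ρ²(1+C_s²)/(2(1−ρ)) = 0.3202·(1+1.021)/(2·0.4341)
= 0.3202·2.0210/0.8682 = 0.74538

Final: 0.74538


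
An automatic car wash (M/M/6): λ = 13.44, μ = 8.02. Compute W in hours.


a = 1.6758; ρ = 0.2793; P₀ = 0.187063
Lq = P₀·a^c·ρ/(c!(1−ρ)²) = 0.003094
Wq = Lq/λ = 0.003094/13.44 = 0.0002302 hr
W = Wq + 1/μ = 0.0002302 + 0.12469 = 0.12492 hr

Final: 0.12492 hr


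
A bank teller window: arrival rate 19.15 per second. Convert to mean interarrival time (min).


Mean interarrival time = 1/λ = 1/19.15 second = 0.05222 second
In minutes: 0.05222 × 0.0166667 = 0.0008703 min

Final: 0.0008703 min


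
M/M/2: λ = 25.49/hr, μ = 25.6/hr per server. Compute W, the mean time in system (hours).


a = 0.9957; ρ = 0.4979; P₀ = 0.335246
Lq = P₀·a^c·ρ/(c!(1−ρ)²) = 0.32812
Wq = Lq/λ = 0.32812/25.49 = 0.01287 hr
W = Wq + 1/μ = 0.01287 + 0.03906 = 0.05193 hr

Final: 0.05193 hr


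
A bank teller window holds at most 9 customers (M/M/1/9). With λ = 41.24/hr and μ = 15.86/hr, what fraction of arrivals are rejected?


ρ = λ/μ = 41.24/15.86 = 2.6003
P_K = (1−ρ)ρ^K/(1−ρ^(K+1)) = (-1.6003·5434.245603)/(1 − 14130.409122)
= -8696.163519/-14129.409122 = 0.615465

Final: 0.615465


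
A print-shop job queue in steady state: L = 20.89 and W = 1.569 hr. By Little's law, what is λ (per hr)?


λ = L/W = 20.89/1.569 = 13.3142 /hr

Final: 13.3142 /hr


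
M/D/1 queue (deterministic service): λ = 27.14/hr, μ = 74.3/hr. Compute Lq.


ρ = 27.14/74.3 = 0.3653
M/D/1: Lq = ρ²/(2(1−ρ)) = 0.1334/(2·0.6347) = 0.10511

Final: 0.10511


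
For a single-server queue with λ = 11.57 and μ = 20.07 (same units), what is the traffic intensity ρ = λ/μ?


ρ = λ/μ = 11.57/20.07 = 0.5765

Final: 0.5765


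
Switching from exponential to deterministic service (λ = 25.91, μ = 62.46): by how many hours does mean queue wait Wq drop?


ρ = 25.91/62.46 = 0.4148
Wq(M/M/1) = ρ/(μ−λ) = 0.4148/36.55 = 0.01135 hr
Wq(M/D/1) = ρ/(2(μ−λ)) = 0.005675 hr
Savings = 0.01135 − 0.005675 = 0.005675 hr

Final: 0.005675 hr


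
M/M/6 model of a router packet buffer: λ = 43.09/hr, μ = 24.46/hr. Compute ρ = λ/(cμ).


ρ = λ/(cμ) = 43.09/(6·24.46) = 43.09/146.76 = 0.2936

Final: 0.2936


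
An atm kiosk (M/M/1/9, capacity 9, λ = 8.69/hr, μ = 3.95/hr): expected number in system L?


ρ = 8.69/3.95 = 2.2000
L = ρ[1 − (K+1)ρ^K + Kρ^(K+1)] / [(1−ρ)(1−ρ^(K+1))]
Numerator: 2.2000·(1 − 10·1207.269218 + 9·2655.992279) = 26030.924336
Denominator: (-1.2000)·(-2654.992279) = 3185.990735
L = 26030.924336/3185.990735 = 8.1704

Final: 8.1704


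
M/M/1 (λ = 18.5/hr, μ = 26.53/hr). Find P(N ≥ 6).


ρ = 18.5/26.53 = 0.6973
P(N ≥ n) = ρ^n = 0.6973^6 = 0.114976

Final: 0.114976


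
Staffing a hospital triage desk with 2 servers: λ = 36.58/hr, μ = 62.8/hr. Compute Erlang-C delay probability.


a = λ/μ = 0.5825; ρ = a/2 = 0.2912
P₀ = 0.548896 (from M/M/c formula)
C(c,a) = [a^c/(c!(1−ρ))]·P₀ = [0.33929/(2·0.7088)]·0.548896
= 0.23935·0.548896 = 0.131380

Final: 0.131380


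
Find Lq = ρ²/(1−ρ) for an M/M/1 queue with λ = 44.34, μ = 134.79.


ρ = 44.34/134.79 = 0.3290
Lq = ρ²/(1−ρ) = 0.1082/0.6710 = 0.1613

Final: 0.1613


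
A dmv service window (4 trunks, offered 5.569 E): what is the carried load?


B(4,5.569) = 0.440704 (Erlang-B)
Carried load = a(1 − B) = 5.569·(1 − 0.440704) = 5.569·0.559296 = 3.1147 E

Final: 3.1147 Erlangs


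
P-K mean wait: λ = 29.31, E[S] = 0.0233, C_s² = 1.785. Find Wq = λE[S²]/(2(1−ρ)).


ρ = λ·E[S] = 29.31·0.0233 = 0.6829
E[S²] = E[S]²(1+C_s²) = 0.0233²·(1+1.785) = 0.001512
Wq = λ·E[S²]/(2(1−ρ)) = 29.31·0.001512/(2·0.3171) = 0.06988 hr

Final: 0.06988 hr


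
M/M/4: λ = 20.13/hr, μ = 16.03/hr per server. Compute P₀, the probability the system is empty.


a = λ/μ = 20.13/16.03 = 1.2558; ρ = a/c = 0.3139
Σ_{k=0}^{3} a^k/k! (terms k=0..3) = 1.00000 + 1.25577 + 0.78848 + 0.33005 = 3.37430
Tail: a^4/(4!(1−ρ)) = 2.48680/(24·0.6861) = 0.15103
P₀ = 1/(3.37430 + 0.15103) = 1/3.52533 = 0.283661

Final: 0.283661


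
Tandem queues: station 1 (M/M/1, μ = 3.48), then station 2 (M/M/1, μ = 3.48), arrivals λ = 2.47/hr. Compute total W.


Each node sees arrival rate λ = 2.47/hr (tandem ⇒ throughput preserved).
W₁ = 1/(μ₁−λ) = 1/(3.48−2.47) = 0.99010 hr
W₂ = 1/(μ₂−λ) = 1/(3.48−2.47) = 0.99010 hr
W_total = W₁ + W₂ = 0.99010 + 0.99010 = 1.98020 hr

Final: 1.98020 hr


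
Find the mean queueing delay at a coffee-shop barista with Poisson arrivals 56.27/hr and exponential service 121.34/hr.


ρ = 56.27/121.34 = 0.4637
Wq = ρ/(μ−λ) = 0.4637/(121.34 − 56.27) = 0.4637/65.07 = 0.007127 hr

Final: 0.007127 hr


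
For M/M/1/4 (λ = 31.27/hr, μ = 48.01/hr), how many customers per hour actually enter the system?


ρ = 0.6513; P_K = (1−ρ)ρ^4/(1−ρ^5) = 0.071081
λ_eff = λ(1 − P_K) = 31.27·(1 − 0.071081) = 31.27·0.928919 = 29.0473 /hr

Final: 29.0473 /hr


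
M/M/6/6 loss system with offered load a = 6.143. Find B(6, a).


B(c,a) = (a^c/c!) / Σ_{k=0}^{c} a^k/k!
a^6/6! = 74.636385
Σ terms (k=0..6): 1.00000 + 6.14300 + 18.86822 + 38.63583 + 59.33498 + 72.89896 + 74.63638 = 271.517386
B = 74.636385/271.517386 = 0.274886

Final: 0.274886


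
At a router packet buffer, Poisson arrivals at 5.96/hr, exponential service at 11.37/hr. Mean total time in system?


W = 1/(μ−λ) = 1/(11.37 − 5.96) = 1/5.41 = 0.1848 hr

Final: 0.1848 hr


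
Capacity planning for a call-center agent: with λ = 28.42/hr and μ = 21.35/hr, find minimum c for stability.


Stability requires cμ > λ ⇔ c > λ/μ.
λ/μ = 28.42/21.35 = 1.3311
Minimum integer c = ⌊1.3311⌋ + 1 = 2
Check: 2·21.35 = 42.70 > 28.42, while 1·21.35 = 21.35 ≤ 28.42

Final: 2 servers


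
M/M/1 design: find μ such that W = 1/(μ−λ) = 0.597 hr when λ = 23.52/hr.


W = 1/(μ−λ) ⇒ μ − λ = 1/W = 1/0.597 = 1.6750
μ = λ + 1/W = 23.52 + 1.6750 = 25.1950 per hr

Final: 25.1950 /hr


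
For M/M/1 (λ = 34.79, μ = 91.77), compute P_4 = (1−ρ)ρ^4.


ρ = 34.79/91.77 = 0.3791
P_n = (1−ρ)·ρ^n = (1 − 0.3791)·0.3791^4 = 0.6209·0.020655 = 0.012824

Final: 0.012824


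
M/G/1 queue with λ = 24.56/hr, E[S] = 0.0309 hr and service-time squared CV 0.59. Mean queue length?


ρ = λ·E[S] = 24.56·0.0309 = 0.7589
Lq = ρ²(1+C_s²)/(2(1−ρ)) = 0.5759·(1+0.59)/(2·0.2411)
= 0.5759·1.5900/0.4822 = 1.89911

Final: 1.89911


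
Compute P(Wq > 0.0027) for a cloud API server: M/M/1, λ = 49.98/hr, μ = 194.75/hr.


ρ = 49.98/194.75 = 0.2566
P(Wq > t) = ρ·e^{−(μ−λ)t} = 0.2566·e^{−0.3909}
= 0.2566·0.676462 = 0.173605

Final: 0.173605


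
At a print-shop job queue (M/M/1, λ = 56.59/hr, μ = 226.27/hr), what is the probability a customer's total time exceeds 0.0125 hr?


W ~ Exponential(μ−λ) for M/M/1.
μ − λ = 226.27 − 56.59 = 169.6800
P(W > t) = e^{−(μ−λ)t} = e^{−2.1210} = 0.119912

Final: 0.119912


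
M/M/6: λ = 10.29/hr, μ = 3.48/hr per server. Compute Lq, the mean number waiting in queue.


a = λ/μ = 2.9569; ρ = a/6 = 0.4928
P₀ = 0.051186
Lq = P₀·a^c·ρ / (c!·(1−ρ)²) = 0.051186·668.36975·0.4928/(720·0.25724)
= 0.09103

Final: 0.09103


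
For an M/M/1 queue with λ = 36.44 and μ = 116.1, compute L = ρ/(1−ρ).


ρ = λ/μ = 36.44/116.1 = 0.3139
L = ρ/(1−ρ) = 0.3139/(1 − 0.3139) = 0.3139/0.6861 = 0.4574

Final: 0.4574


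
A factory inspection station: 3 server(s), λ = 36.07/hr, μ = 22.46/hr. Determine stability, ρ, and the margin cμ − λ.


Total capacity cμ = 3·22.46 = 67.38/hr
ρ = λ/(cμ) = 36.07/67.38 = 0.5353
Stable ⇔ ρ < 1: YES
Spare capacity = cμ − λ = 67.38 − 36.07 = 31.31/hr

Final: ρ = 0.5353; stable; margin = 31.31/hr


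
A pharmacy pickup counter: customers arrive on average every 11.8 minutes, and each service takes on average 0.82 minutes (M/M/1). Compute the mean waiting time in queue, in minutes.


λ = 60/11.8 = 5.0847 /hr
μ = 60/0.82 = 73.1707 /hr
ρ = λ/μ = 5.0847/73.1707 = 0.06949
Wq = ρ/(μ−λ) = 0.06949/(73.1707−5.0847) = 0.001021 hr
In minutes: 0.001021·60 = 0.06124 min

Final: 0.06124 min


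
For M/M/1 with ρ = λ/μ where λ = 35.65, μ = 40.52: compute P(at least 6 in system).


ρ = 35.65/40.52 = 0.8798
P(N ≥ n) = ρ^n = 0.8798^6 = 0.463811

Final: 0.463811


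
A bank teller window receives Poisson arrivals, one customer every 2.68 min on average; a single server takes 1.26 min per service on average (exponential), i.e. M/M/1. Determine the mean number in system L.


λ = 60/2.68 = 22.3881 /hr
μ = 60/1.26 = 47.6190 /hr
ρ = λ/μ = 22.3881/47.6190 = 0.4701
L = ρ/(1−ρ) = 0.4701/0.5299 = 0.8873

Final: 0.8873


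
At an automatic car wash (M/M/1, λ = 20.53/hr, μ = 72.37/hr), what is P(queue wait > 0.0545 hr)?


ρ = 20.53/72.37 = 0.2837
P(Wq > t) = ρ·e^{−(μ−λ)t} = 0.2837·e^{−2.8253}
= 0.2837·0.059292 = 0.016820

Final: 0.016820


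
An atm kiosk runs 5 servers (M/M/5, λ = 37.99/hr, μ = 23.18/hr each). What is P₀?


a = λ/μ = 37.99/23.18 = 1.6389; ρ = a/c = 0.3278
Σ_{k=0}^{4} a^k/k! (terms k=0..4) = 1.00000 + 1.63891 + 1.34302 + 0.73370 + 0.30062 = 5.01624
Tail: a^5/(5!(1−ρ)) = 11.82441/(120·0.6722) = 0.14658
P₀ = 1/(5.01624 + 0.14658) = 1/5.16283 = 0.193692

Final: 0.193692


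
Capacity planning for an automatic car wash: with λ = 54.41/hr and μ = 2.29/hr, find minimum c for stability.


Stability requires cμ > λ ⇔ c > λ/μ.
λ/μ = 54.41/2.29 = 23.7598
Minimum integer c = ⌊23.7598⌋ + 1 = 24
Check: 24·2.29 = 54.96 > 54.41, while 23·2.29 = 52.67 ≤ 54.41

Final: 24 servers


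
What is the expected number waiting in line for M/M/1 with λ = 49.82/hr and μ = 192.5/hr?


ρ = 49.82/192.5 = 0.2588
Lq = ρ²/(1−ρ) = 0.06698/0.7412 = 0.09037

Final: 0.09037


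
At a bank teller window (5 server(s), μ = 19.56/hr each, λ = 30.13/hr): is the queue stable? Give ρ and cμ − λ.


Total capacity cμ = 5·19.56 = 97.80/hr
ρ = λ/(cμ) = 30.13/97.80 = 0.3081
Stable ⇔ ρ < 1: YES
Spare capacity = cμ − λ = 97.80 − 30.13 = 67.67/hr

Final: ρ = 0.3081; stable; margin = 67.67/hr


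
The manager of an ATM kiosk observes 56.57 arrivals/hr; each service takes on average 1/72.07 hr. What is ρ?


ρ = λ/μ = 56.57/72.07 = 0.7849

Final: 0.7849


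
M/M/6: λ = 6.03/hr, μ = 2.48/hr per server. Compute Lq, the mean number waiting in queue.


a = λ/μ = 2.4315; ρ = a/6 = 0.4052
P₀ = 0.087487
Lq = P₀·a^c·ρ / (c!·(1−ρ)²) = 0.087487·206.63020·0.4052/(720·0.35374)
= 0.02876

Final: 0.02876


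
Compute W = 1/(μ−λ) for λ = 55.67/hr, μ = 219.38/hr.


W = 1/(μ−λ) = 1/(219.38 − 55.67) = 1/163.71 = 0.006108 hr

Final: 0.006108 hr


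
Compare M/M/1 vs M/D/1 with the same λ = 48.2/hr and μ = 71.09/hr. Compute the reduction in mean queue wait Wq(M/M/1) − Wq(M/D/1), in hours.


ρ = 48.2/71.09 = 0.6780
Wq(M/M/1) = ρ/(μ−λ) = 0.6780/22.89 = 0.02962 hr
Wq(M/D/1) = ρ/(2(μ−λ)) = 0.01481 hr
Savings = 0.02962 − 0.01481 = 0.01481 hr

Final: 0.01481 hr


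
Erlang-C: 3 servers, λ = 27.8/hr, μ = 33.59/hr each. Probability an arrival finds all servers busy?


a = λ/μ = 0.8276; ρ = a/3 = 0.2759
P₀ = 0.434671 (from M/M/c formula)
C(c,a) = [a^c/(c!(1−ρ))]·P₀ = [0.56690/(6·0.7241)]·0.434671
= 0.13048·0.434671 = 0.056715

Final: 0.056715


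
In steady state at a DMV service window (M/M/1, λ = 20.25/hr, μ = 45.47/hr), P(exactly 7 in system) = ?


ρ = 20.25/45.47 = 0.4453
P_n = (1−ρ)·ρ^n = (1 − 0.4453)·0.4453^7 = 0.5547·0.003475 = 0.001927

Final: 0.001927


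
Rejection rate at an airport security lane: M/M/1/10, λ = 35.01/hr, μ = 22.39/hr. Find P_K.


ρ = λ/μ = 35.01/22.39 = 1.5636
P_K = (1−ρ)ρ^K/(1−ρ^(K+1)) = (-0.5636·87.373588)/(1 − 136.621229)
= -49.247641/-135.621229 = 0.363126

Final: 0.363126


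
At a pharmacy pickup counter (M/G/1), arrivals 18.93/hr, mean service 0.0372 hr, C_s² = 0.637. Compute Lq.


ρ = λ·E[S] = 18.93·0.0372 = 0.7042
Lq = ρ²(1+C_s²)/(2(1−ρ)) = 0.4959·(1+0.637)/(2·0.2958)
= 0.4959·1.6370/0.5916 = 1.37215

Final: 1.37215


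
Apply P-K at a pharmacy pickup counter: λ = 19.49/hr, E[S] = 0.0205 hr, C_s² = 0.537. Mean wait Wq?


ρ = λ·E[S] = 19.49·0.0205 = 0.3995
E[S²] = E[S]²(1+C_s²) = 0.0205²·(1+0.537) = 0.0006459
Wq = λ·E[S²]/(2(1−ρ)) = 19.49·0.0006459/(2·0.6005) = 0.01048 hr

Final: 0.01048 hr


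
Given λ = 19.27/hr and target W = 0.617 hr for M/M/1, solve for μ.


W = 1/(μ−λ) ⇒ μ − λ = 1/W = 1/0.617 = 1.6207
μ = λ + 1/W = 19.27 + 1.6207 = 20.8907 per hr

Final: 20.8907 /hr


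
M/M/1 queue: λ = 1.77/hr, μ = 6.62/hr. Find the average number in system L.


ρ = λ/μ = 1.77/6.62 = 0.2674
L = ρ/(1−ρ) = 0.2674/(1 − 0.2674) = 0.2674/0.7326 = 0.3649

Final: 0.3649


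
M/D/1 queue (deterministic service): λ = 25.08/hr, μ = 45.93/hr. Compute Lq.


ρ = 25.08/45.93 = 0.5460
M/D/1: Lq = ρ²/(2(1−ρ)) = 0.2982/(2·0.4540) = 0.32841

Final: 0.32841


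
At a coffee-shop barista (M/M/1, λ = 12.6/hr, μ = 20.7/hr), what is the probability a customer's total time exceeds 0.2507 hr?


W ~ Exponential(μ−λ) for M/M/1.
μ − λ = 20.7 − 12.6 = 8.1000
P(W > t) = e^{−(μ−λ)t} = e^{−2.0307} = 0.131248

Final: 0.131248


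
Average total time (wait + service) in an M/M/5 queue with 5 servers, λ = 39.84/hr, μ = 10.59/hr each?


a = 3.7620; ρ = 0.7524; P₀ = 0.018375
Lq = P₀·a^c·ρ/(c!(1−ρ)²) = 1.41627
Wq = Lq/λ = 1.41627/39.84 = 0.03555 hr
W = Wq + 1/μ = 0.03555 + 0.09443 = 0.12998 hr

Final: 0.12998 hr


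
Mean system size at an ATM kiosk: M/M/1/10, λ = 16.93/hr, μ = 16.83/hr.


ρ = 16.93/16.83 = 1.0059
L = ρ[1 − (K+1)ρ^K + Kρ^(K+1)] / [(1−ρ)(1−ρ^(K+1))]
Numerator: 1.0059·(1 − 11·1.061032 + 10·1.067336) = 0.002024
Denominator: (-0.005942)·(-0.067336) = 0.0004001
L = 0.002024/0.0004001 = 5.0592

Final: 5.0592


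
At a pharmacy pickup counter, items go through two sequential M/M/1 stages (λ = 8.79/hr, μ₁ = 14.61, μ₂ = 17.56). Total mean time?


Each node sees arrival rate λ = 8.79/hr (tandem ⇒ throughput preserved).
W₁ = 1/(μ₁−λ) = 1/(14.61−8.79) = 0.17182 hr
W₂ = 1/(μ₂−λ) = 1/(17.56−8.79) = 0.11403 hr
W_total = W₁ + W₂ = 0.17182 + 0.11403 = 0.28585 hr

Final: 0.28585 hr


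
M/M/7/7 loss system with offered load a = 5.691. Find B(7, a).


B(c,a) = (a^c/c!) / Σ_{k=0}^{c} a^k/k!
a^7/7! = 38.360968
Σ terms (k=0..7): 1.00000 + 5.69100 + 16.19374 + 30.71953 + 43.70621 + 49.74640 + 47.18446 + 38.36097 = 232.602306
B = 38.360968/232.602306 = 0.164921

Final: 0.164921


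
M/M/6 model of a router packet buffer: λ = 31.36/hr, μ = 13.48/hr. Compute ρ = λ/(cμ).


ρ = λ/(cμ) = 31.36/(6·13.48) = 31.36/80.88 = 0.3877

Final: 0.3877


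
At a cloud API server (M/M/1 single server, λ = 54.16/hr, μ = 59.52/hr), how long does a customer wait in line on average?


ρ = 54.16/59.52 = 0.9099
Wq = ρ/(μ−λ) = 0.9099/(59.52 − 54.16) = 0.9099/5.36 = 0.1698 hr

Final: 0.1698 hr


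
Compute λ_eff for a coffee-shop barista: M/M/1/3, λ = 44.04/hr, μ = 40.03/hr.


ρ = 1.1002; P_K = (1−ρ)ρ^3/(1−ρ^4) = 0.286855
λ_eff = λ(1 − P_K) = 44.04·(1 − 0.286855) = 44.04·0.713145 = 31.4069 /hr

Final: 31.4069 /hr


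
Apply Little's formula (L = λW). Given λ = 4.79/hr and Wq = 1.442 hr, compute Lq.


Lq = λWq = 4.79·1.442 = 6.9072

Final: 6.9072


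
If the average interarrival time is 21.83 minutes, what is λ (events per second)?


λ = 1/(interarrival time) in consistent units.
1 second = 0.0166667 min, so λ = 0.0166667/21.83 = 0.0007635 per second

Final: 0.0007635 /sec


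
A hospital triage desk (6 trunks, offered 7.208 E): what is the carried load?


B(6,7.208) = 0.344143 (Erlang-B)
Carried load = a(1 − B) = 7.208·(1 − 0.344143) = 7.208·0.655857 = 4.7274 E

Final: 4.7274 Erlangs


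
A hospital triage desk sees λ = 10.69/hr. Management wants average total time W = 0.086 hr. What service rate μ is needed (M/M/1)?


W = 1/(μ−λ) ⇒ μ − λ = 1/W = 1/0.086 = 11.6279
μ = λ + 1/W = 10.69 + 11.6279 = 22.3179 per hr

Final: 22.3179 /hr


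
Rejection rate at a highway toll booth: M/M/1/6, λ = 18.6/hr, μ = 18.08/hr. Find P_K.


ρ = λ/μ = 18.6/18.08 = 1.0288
P_K = (1−ρ)ρ^K/(1−ρ^(K+1)) = (-0.02876·1.185461)/(1 − 1.219556)
= -0.034095/-0.219556 = 0.155291

Final: 0.155291


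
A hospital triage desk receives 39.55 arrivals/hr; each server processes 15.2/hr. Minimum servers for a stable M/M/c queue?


Stability requires cμ > λ ⇔ c > λ/μ.
λ/μ = 39.55/15.2 = 2.6020
Minimum integer c = ⌊2.6020⌋ + 1 = 3
Check: 3·15.2 = 45.60 > 39.55, while 2·15.2 = 30.40 ≤ 39.55

Final: 3 servers


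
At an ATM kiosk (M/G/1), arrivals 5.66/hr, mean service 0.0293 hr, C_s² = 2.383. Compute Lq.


ρ = λ·E[S] = 5.66·0.0293 = 0.1658
Lq = ρ²(1+C_s²)/(2(1−ρ)) = 0.02750·(1+2.383)/(2·0.8342)
= 0.02750·3.3830/1.6683 = 0.05577

Final: 0.05577


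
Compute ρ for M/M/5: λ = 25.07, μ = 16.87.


ρ = λ/(cμ) = 25.07/(5·16.87) = 25.07/84.35 = 0.2972

Final: 0.2972


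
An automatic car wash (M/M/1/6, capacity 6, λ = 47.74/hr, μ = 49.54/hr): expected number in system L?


ρ = 47.74/49.54 = 0.9637
L = ρ[1 − (K+1)ρ^K + Kρ^(K+1)] / [(1−ρ)(1−ρ^(K+1))]
Numerator: 0.9637·(1 − 7·0.800863 + 6·0.771765) = 0.023652
Denominator: (0.03633)·(0.228235) = 0.008293
L = 0.023652/0.008293 = 2.8521

Final: 2.8521


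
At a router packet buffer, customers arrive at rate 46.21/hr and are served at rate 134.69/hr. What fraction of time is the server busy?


ρ = λ/μ = 46.21/134.69 = 0.3431

Final: 0.3431


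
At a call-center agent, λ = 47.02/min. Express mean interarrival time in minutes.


Mean interarrival time = 1/λ = 1/47.02 minute = 0.02127 minute
In minutes: 0.02127 × 1 = 0.02127 min

Final: 0.02127 min


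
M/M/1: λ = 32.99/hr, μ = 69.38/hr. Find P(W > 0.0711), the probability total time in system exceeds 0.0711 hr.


W ~ Exponential(μ−λ) for M/M/1.
μ − λ = 69.38 − 32.99 = 36.3900
P(W > t) = e^{−(μ−λ)t} = e^{−2.5873} = 0.075221

Final: 0.075221


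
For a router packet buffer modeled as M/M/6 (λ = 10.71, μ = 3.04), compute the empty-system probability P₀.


a = λ/μ = 10.71/3.04 = 3.5230; ρ = a/c = 0.5872
Σ_{k=0}^{5} a^k/k! (terms k=0..5) = 1.00000 + 3.52303 + 6.20586 + 7.28780 + 6.41878 + 4.52270 = 28.95816
Tail: a^6/(6!(1−ρ)) = 1912.03273/(720·0.4128) = 6.43269
P₀ = 1/(28.95816 + 6.43269) = 1/35.39086 = 0.028256

Final: 0.028256


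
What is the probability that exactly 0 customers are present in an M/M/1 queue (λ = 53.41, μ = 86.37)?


ρ = 53.41/86.37 = 0.6184
P_n = (1−ρ)·ρ^n = (1 − 0.6184)·0.6184^0 = 0.3816·1.000000 = 0.381614

Final: 0.381614


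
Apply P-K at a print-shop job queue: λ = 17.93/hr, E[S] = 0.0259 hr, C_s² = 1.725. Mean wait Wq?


ρ = λ·E[S] = 17.93·0.0259 = 0.4644
E[S²] = E[S]²(1+C_s²) = 0.0259²·(1+1.725) = 0.001828
Wq = λ·E[S²]/(2(1−ρ)) = 17.93·0.001828/(2·0.5356) = 0.03060 hr

Final: 0.03060 hr


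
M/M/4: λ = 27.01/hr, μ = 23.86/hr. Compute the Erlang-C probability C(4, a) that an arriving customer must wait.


a = λ/μ = 1.1320; ρ = a/4 = 0.2830
P₀ = 0.321547 (from M/M/c formula)
C(c,a) = [a^c/(c!(1−ρ))]·P₀ = [1.64216/(24·0.7170)]·0.321547
= 0.09543·0.321547 = 0.030686

Final: 0.030686


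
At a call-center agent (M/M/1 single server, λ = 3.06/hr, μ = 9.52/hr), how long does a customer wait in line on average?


ρ = 3.06/9.52 = 0.3214
Wq = ρ/(μ−λ) = 0.3214/(9.52 − 3.06) = 0.3214/6.46 = 0.04976 hr

Final: 0.04976 hr


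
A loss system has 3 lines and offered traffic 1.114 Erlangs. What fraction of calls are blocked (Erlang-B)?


B(c,a) = (a^c/c!) / Σ_{k=0}^{c} a^k/k!
a^3/3! = 0.230412
Σ terms (k=0..3): 1.00000 + 1.11400 + 0.62050 + 0.23041 = 2.964910
B = 0.230412/2.964910 = 0.077713

Final: 0.077713


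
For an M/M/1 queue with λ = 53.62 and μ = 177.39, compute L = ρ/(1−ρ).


ρ = λ/μ = 53.62/177.39 = 0.3023
L = ρ/(1−ρ) = 0.3023/(1 − 0.3023) = 0.3023/0.6977 = 0.4332

Final: 0.4332


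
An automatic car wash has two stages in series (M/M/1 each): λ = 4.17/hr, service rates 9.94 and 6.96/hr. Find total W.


Each node sees arrival rate λ = 4.17/hr (tandem ⇒ throughput preserved).
W₁ = 1/(μ₁−λ) = 1/(9.94−4.17) = 0.17331 hr
W₂ = 1/(μ₂−λ) = 1/(6.96−4.17) = 0.35842 hr
W_total = W₁ + W₂ = 0.17331 + 0.35842 = 0.53173 hr

Final: 0.53173 hr


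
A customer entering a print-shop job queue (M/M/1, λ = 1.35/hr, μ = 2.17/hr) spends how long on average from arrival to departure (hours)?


W = 1/(μ−λ) = 1/(2.17 − 1.35) = 1/0.8200 = 1.2195 hr

Final: 1.2195 hr


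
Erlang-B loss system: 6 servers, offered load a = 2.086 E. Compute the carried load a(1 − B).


B(6,2.086) = 0.014292 (Erlang-B)
Carried load = a(1 − B) = 2.086·(1 − 0.014292) = 2.086·0.985708 = 2.0562 E

Final: 2.0562 Erlangs


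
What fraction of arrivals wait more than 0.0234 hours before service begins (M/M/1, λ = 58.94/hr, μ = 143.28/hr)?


ρ = 58.94/143.28 = 0.4114
P(Wq > t) = ρ·e^{−(μ−λ)t} = 0.4114·e^{−1.9736}
= 0.4114·0.138962 = 0.057164

Final: 0.057164


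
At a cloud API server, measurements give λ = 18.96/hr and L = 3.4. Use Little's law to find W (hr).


W = L/λ = 3.4/18.96 = 0.1793 hr

Final: 0.1793 hr


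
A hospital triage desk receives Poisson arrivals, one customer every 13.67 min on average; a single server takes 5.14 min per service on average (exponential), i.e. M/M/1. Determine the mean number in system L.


λ = 60/13.67 = 4.3892 /hr
μ = 60/5.14 = 11.6732 /hr
ρ = λ/μ = 4.3892/11.6732 = 0.3760
L = ρ/(1−ρ) = 0.3760/0.6240 = 0.6026

Final: 0.6026


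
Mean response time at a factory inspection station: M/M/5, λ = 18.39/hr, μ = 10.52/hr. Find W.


a = 1.7481; ρ = 0.3496; P₀ = 0.173473
Lq = P₀·a^c·ρ/(c!(1−ρ)²) = 0.01950
Wq = Lq/λ = 0.01950/18.39 = 0.001061 hr
W = Wq + 1/μ = 0.001061 + 0.09506 = 0.09612 hr

Final: 0.09612 hr


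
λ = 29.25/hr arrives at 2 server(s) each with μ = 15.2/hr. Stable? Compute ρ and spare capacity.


Total capacity cμ = 2·15.2 = 30.40/hr
ρ = λ/(cμ) = 29.25/30.40 = 0.9622
Stable ⇔ ρ < 1: YES
Spare capacity = cμ − λ = 30.40 − 29.25 = 1.15/hr

Final: ρ = 0.9622; stable; margin = 1.15/hr


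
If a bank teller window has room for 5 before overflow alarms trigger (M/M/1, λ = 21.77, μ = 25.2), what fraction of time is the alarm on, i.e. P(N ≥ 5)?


ρ = 21.77/25.2 = 0.8639
P(N ≥ n) = ρ^n = 0.8639^5 = 0.481160

Final: 0.481160


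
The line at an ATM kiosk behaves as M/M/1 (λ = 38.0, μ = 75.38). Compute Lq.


ρ = 38.0/75.38 = 0.5041
Lq = ρ²/(1−ρ) = 0.2541/0.4959 = 0.5125

Final: 0.5125


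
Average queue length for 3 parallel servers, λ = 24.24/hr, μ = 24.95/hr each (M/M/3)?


a = λ/μ = 0.9715; ρ = a/3 = 0.3238
P₀ = 0.374597
Lq = P₀·a^c·ρ / (c!·(1−ρ)²) = 0.374597·0.91704·0.3238/(6·0.45718)
= 0.04056

Final: 0.04056


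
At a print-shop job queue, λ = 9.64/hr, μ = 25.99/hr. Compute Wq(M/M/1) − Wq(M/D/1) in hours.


ρ = 9.64/25.99 = 0.3709
Wq(M/M/1) = ρ/(μ−λ) = 0.3709/16.35 = 0.02269 hr
Wq(M/D/1) = ρ/(2(μ−λ)) = 0.01134 hr
Savings = 0.02269 − 0.01134 = 0.01134 hr

Final: 0.01134 hr


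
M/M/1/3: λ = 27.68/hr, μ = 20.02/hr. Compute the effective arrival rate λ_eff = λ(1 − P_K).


ρ = 1.3826; P_K = (1−ρ)ρ^3/(1−ρ^4) = 0.380992
λ_eff = λ(1 − P_K) = 27.68·(1 − 0.380992) = 27.68·0.619008 = 17.1342 /hr

Final: 17.1342 /hr


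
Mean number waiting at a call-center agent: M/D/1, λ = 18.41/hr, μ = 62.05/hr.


ρ = 18.41/62.05 = 0.2967
M/D/1: Lq = ρ²/(2(1−ρ)) = 0.08803/(2·0.7033) = 0.06258

Final: 0.06258


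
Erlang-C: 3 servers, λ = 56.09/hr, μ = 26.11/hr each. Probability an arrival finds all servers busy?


a = λ/μ = 2.1482; ρ = a/3 = 0.7161
P₀ = 0.088692 (from M/M/c formula)
C(c,a) = [a^c/(c!(1−ρ))]·P₀ = [9.91370/(6·0.2839)]·0.088692
= 5.81939·0.088692 = 0.516131

Final: 0.516131


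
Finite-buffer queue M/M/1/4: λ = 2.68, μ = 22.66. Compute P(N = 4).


ρ = λ/μ = 2.68/22.66 = 0.1183
P_K = (1−ρ)ρ^K/(1−ρ^(K+1)) = (0.8817·0.0001957)/(1 − 0.00002314)
= 0.0001725/0.999977 = 0.0001725

Final: 0.0001725
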